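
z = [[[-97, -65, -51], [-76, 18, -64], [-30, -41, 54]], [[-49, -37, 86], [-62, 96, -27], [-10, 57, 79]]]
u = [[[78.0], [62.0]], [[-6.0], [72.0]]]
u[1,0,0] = -6.0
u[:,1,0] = [62.0, 72.0]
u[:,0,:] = [[78.0], [-6.0]]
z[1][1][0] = -62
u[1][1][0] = 72.0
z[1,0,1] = -37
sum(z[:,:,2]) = 77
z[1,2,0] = -10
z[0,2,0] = -30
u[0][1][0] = 62.0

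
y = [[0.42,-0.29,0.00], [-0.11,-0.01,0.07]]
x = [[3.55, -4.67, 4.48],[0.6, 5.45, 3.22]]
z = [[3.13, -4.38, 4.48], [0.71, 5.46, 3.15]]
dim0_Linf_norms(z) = [3.13, 5.46, 4.48]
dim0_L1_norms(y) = [0.53, 0.3, 0.07]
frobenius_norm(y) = 0.53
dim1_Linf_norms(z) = [4.48, 5.46]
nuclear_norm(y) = 0.62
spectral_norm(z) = 7.31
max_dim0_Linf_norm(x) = 5.45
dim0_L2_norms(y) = [0.43, 0.29, 0.07]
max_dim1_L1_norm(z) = 11.99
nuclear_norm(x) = 13.68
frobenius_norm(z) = 9.45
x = y + z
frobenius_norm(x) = 9.74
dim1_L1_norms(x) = [12.7, 9.27]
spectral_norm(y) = 0.52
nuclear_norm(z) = 13.30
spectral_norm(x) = 7.67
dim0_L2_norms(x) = [3.6, 7.18, 5.52]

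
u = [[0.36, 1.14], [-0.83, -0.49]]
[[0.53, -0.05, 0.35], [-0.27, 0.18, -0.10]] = u @ [[0.07,-0.24,-0.07], [0.44,0.03,0.33]]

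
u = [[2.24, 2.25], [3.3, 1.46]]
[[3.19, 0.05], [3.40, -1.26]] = u @ [[0.72, -0.7],[0.70, 0.72]]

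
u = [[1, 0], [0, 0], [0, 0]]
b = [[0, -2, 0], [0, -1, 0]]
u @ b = [[0, -2, 0], [0, 0, 0], [0, 0, 0]]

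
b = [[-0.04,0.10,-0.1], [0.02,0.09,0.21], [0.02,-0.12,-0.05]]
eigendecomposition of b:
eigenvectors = [[(0.95+0j), (0.65+0j), (0.65-0j)],[0.25+0.00j, -0.13+0.56j, (-0.13-0.56j)],[(-0.19+0j), (-0.37-0.33j), (-0.37+0.33j)]]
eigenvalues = [(0.01+0j), (-0+0.14j), (-0-0.14j)]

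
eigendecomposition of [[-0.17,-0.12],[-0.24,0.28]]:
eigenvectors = [[-0.9, 0.23], [-0.43, -0.97]]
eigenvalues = [-0.23, 0.34]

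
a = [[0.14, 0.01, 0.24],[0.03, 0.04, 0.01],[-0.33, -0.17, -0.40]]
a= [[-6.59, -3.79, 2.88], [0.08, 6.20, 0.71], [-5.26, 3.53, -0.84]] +[[6.73, 3.80, -2.64], [-0.05, -6.16, -0.70], [4.93, -3.7, 0.44]]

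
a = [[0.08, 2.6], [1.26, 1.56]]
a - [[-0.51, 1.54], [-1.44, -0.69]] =[[0.59, 1.06], [2.7, 2.25]]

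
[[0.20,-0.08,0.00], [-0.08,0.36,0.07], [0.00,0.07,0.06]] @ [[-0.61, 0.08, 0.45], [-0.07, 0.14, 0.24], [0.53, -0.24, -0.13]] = [[-0.12, 0.00, 0.07], [0.06, 0.03, 0.04], [0.03, -0.0, 0.01]]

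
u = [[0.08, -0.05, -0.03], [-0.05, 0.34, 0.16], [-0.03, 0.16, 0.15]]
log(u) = [[-2.60, -0.24, -0.16], [-0.24, -1.35, 0.84], [-0.16, 0.84, -2.35]]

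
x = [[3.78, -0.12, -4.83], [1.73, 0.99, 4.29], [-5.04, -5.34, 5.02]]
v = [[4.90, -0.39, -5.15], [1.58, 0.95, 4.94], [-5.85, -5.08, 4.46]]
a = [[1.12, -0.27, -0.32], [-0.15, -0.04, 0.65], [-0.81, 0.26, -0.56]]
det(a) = 0.02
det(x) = 129.54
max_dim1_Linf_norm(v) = 5.85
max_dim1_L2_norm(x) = 8.89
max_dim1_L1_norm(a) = 1.71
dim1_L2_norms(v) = [7.12, 5.27, 8.94]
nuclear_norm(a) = 2.38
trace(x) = 9.79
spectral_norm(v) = 10.97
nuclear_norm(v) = 19.29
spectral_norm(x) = 10.40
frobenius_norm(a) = 1.71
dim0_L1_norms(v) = [12.33, 6.42, 14.55]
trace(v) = 10.31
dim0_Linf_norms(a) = [1.12, 0.27, 0.65]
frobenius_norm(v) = 12.59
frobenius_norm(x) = 11.80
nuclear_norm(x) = 17.88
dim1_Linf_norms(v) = [5.15, 4.94, 5.85]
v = a + x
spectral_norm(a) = 1.44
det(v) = 170.46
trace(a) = 0.52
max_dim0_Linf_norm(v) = 5.85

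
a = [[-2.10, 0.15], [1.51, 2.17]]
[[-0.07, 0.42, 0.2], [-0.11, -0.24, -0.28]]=a@[[0.03,-0.20,-0.10],  [-0.07,0.03,-0.06]]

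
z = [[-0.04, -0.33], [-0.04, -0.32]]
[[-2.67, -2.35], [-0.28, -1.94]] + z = [[-2.71, -2.68],[-0.32, -2.26]]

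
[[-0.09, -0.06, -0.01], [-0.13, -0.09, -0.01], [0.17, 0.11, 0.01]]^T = [[-0.09, -0.13, 0.17], [-0.06, -0.09, 0.11], [-0.01, -0.01, 0.01]]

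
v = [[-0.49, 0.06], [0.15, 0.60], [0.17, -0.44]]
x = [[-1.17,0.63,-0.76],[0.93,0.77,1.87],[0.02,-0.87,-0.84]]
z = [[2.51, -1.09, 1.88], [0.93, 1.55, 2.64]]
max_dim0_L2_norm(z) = 3.24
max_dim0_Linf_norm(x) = 1.87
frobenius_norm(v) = 0.92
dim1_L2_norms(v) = [0.49, 0.62, 0.47]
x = v @ z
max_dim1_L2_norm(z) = 3.32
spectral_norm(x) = 2.61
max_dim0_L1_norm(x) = 3.47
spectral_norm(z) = 4.03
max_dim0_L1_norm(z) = 4.52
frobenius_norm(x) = 2.96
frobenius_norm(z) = 4.61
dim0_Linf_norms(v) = [0.49, 0.6]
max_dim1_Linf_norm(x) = 1.87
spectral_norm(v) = 0.75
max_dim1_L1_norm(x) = 3.57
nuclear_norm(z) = 6.27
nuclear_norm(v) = 1.29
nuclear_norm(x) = 4.01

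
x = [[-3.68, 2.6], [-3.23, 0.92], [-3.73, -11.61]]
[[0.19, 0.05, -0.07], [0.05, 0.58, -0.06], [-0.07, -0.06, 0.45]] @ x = [[-0.6, 1.35],[-1.83, 1.36],[-1.23, -5.46]]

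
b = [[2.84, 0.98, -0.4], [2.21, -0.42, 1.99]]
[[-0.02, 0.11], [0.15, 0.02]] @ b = [[0.19, -0.07, 0.23], [0.47, 0.14, -0.02]]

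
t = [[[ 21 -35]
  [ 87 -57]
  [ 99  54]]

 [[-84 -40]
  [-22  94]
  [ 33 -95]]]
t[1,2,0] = 33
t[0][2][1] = 54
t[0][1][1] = -57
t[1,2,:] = [33, -95]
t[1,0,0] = -84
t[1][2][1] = -95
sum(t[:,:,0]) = 134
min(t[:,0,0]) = -84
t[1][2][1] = -95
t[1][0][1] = -40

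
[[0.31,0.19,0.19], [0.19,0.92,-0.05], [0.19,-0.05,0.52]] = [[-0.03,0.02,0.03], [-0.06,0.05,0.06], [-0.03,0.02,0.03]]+[[0.34,  0.17,  0.16], [0.25,  0.87,  -0.11], [0.22,  -0.07,  0.49]]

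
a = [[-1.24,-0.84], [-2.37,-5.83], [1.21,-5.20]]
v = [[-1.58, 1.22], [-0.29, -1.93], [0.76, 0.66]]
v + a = [[-2.82, 0.38], [-2.66, -7.76], [1.97, -4.54]]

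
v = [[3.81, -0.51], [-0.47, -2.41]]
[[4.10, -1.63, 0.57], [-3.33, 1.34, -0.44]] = v @ [[1.23, -0.49, 0.17], [1.14, -0.46, 0.15]]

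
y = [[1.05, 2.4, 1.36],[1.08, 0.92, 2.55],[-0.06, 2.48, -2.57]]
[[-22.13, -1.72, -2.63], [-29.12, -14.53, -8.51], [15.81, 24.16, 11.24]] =y @[[-9.62, -6.82, -4.10], [-1.07, 4.85, 2.02], [-6.96, -4.56, -2.33]]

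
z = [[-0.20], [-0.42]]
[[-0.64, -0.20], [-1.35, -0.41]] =z @ [[3.21, 0.98]]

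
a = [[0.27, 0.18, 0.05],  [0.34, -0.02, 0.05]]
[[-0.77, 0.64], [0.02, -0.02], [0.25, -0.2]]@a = [[0.01, -0.15, -0.01], [-0.0, 0.0, -0.00], [-0.00, 0.05, 0.0]]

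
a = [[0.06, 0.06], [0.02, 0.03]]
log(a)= [[-3.23,1.93],[0.64,-4.19]]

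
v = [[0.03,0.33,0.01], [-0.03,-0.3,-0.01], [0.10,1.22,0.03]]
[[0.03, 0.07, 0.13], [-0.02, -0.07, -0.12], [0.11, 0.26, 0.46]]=v@[[-0.42, 0.28, 0.25], [0.14, 0.19, 0.36], [-0.58, 0.15, -0.03]]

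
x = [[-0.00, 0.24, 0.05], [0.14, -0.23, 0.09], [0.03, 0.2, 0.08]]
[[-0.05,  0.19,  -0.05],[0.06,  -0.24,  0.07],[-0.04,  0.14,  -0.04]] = x @ [[0.06, -0.22, 0.06],[-0.22, 0.82, -0.23],[0.06, -0.23, 0.07]]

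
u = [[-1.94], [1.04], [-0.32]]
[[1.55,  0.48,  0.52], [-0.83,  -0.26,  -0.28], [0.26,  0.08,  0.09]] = u @ [[-0.8, -0.25, -0.27]]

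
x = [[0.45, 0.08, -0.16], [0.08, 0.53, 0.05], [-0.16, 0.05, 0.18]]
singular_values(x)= [0.59, 0.48, 0.09]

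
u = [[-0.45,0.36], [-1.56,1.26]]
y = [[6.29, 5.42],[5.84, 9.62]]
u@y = [[-0.73, 1.02],[-2.45, 3.67]]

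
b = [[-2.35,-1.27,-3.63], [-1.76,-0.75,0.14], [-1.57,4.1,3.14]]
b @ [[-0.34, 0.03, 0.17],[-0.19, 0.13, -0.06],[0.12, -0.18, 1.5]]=[[0.6,0.42,-5.77], [0.76,-0.18,-0.04], [0.13,-0.08,4.2]]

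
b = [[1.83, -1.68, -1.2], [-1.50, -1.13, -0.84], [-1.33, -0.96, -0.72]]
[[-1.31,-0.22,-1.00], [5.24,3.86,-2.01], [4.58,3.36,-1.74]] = b @ [[-2.24,-1.46,0.48], [-1.67,-1.11,0.38], [0.01,-0.49,1.03]]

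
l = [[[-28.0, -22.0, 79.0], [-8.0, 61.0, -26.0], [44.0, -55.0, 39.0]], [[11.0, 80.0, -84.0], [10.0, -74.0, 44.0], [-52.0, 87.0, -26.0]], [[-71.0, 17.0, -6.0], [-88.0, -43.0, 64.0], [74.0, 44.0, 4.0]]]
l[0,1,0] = -8.0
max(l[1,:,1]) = 87.0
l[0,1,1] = 61.0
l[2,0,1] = 17.0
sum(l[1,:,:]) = -4.0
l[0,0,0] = -28.0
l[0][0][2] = 79.0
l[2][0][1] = 17.0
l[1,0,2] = -84.0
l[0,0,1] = -22.0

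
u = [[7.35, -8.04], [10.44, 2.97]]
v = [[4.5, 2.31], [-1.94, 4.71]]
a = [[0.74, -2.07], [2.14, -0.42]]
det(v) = 25.68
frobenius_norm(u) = 15.38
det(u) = 105.77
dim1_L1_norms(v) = [6.81, 6.65]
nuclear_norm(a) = 4.22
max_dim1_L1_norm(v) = 6.81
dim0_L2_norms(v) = [4.9, 5.25]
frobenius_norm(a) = 3.10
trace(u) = 10.32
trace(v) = 9.21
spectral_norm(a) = 2.69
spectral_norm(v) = 5.28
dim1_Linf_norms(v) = [4.5, 4.71]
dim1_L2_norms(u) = [10.89, 10.85]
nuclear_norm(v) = 10.14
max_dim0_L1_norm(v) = 7.02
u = a @ v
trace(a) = 0.32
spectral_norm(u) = 13.08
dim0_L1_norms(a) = [2.88, 2.49]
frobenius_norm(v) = 7.18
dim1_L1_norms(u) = [15.39, 13.41]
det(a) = 4.12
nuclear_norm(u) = 21.17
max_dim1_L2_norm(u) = 10.89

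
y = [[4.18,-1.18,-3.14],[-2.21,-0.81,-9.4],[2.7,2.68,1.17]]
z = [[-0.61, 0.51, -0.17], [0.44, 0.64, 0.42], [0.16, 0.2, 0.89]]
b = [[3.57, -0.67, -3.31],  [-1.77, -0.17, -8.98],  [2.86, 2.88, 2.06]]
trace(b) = 5.46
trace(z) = 0.92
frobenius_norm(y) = 11.77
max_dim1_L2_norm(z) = 0.93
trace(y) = 4.54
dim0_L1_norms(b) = [8.2, 3.72, 14.35]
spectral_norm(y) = 10.18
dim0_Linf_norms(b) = [3.57, 2.88, 8.98]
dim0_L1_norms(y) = [9.09, 4.67, 13.71]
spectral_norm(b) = 9.92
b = y + z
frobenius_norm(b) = 11.34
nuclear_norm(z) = 2.48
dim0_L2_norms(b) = [4.9, 2.96, 9.79]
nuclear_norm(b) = 17.31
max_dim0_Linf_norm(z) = 0.89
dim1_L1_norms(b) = [7.55, 10.92, 7.8]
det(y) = 139.97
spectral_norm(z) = 1.19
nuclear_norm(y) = 18.08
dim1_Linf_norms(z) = [0.61, 0.64, 0.89]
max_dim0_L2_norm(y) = 9.98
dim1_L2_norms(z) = [0.81, 0.88, 0.93]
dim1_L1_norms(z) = [1.29, 1.5, 1.25]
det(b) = 121.11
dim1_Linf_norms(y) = [4.18, 9.4, 2.7]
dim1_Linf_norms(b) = [3.57, 8.98, 2.88]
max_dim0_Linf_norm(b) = 8.98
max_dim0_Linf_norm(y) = 9.4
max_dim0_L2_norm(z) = 1.0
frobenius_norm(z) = 1.52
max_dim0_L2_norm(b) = 9.79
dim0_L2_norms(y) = [5.44, 3.04, 9.98]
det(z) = -0.46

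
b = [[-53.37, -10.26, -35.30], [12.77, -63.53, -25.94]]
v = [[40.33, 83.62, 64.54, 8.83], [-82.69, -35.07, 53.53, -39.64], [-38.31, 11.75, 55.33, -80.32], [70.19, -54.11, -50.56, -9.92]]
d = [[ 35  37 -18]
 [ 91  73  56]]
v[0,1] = 83.62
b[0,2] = -35.3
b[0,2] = -35.3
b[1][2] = -25.94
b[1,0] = 12.77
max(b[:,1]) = -10.26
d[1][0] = 91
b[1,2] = -25.94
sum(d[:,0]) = 126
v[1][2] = 53.53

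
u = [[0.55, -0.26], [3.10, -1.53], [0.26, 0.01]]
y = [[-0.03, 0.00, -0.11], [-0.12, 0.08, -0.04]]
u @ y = [[0.01, -0.02, -0.05], [0.09, -0.12, -0.28], [-0.01, 0.00, -0.03]]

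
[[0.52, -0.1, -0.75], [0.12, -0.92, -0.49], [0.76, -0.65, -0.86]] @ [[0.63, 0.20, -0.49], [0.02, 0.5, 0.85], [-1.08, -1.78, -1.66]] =[[1.14,1.39,0.91], [0.59,0.44,-0.03], [1.39,1.36,0.5]]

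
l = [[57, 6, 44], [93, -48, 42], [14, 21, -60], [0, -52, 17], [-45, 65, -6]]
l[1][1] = -48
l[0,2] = 44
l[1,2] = 42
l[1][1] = -48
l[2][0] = 14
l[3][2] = 17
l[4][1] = 65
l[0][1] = 6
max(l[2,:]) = 21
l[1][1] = -48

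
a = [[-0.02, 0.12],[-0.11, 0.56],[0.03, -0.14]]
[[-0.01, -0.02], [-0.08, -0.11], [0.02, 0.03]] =a @ [[0.68, 0.5], [-0.01, -0.10]]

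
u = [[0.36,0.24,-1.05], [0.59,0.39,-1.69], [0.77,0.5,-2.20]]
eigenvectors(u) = [[-0.36,-0.89,-0.15], [-0.57,-0.26,-0.95], [-0.74,-0.37,-0.27]]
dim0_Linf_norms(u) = [0.77, 0.5, 2.2]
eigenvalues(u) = [-1.45, -0.01, 0.01]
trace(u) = -1.45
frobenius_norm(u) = 3.21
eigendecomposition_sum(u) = [[0.37, 0.24, -1.05], [0.59, 0.38, -1.68], [0.77, 0.5, -2.2]] + [[-0.01, 0.0, 0.01],[-0.0, 0.00, 0.00],[-0.0, 0.0, 0.00]] + [[0.00,0.00,-0.0], [0.0,0.01,-0.01], [0.0,0.0,-0.0]]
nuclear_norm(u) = 3.22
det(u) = 0.00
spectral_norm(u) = 3.21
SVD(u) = [[-0.35, 0.86, 0.38], [-0.57, 0.12, -0.81], [-0.74, -0.5, 0.45]] @ diag([3.2138507842233017, 0.0066472352395054975, 0.004353275886202613]) @ [[-0.32, -0.21, 0.92], [-0.91, 0.34, -0.24], [-0.26, -0.92, -0.30]]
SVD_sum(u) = [[0.37, 0.24, -1.05],[0.59, 0.39, -1.69],[0.77, 0.50, -2.20]] + [[-0.01, 0.0, -0.00], [-0.0, 0.00, -0.00], [0.00, -0.0, 0.0]] + [[-0.0, -0.00, -0.0], [0.0, 0.00, 0.00], [-0.00, -0.0, -0.0]]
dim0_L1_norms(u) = [1.72, 1.13, 4.94]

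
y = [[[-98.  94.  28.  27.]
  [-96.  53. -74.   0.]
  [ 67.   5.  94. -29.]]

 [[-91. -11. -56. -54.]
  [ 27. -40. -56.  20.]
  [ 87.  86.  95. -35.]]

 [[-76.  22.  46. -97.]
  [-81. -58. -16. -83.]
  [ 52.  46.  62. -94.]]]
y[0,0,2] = 28.0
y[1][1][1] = -40.0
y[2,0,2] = 46.0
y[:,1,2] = [-74.0, -56.0, -16.0]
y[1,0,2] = -56.0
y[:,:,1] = [[94.0, 53.0, 5.0], [-11.0, -40.0, 86.0], [22.0, -58.0, 46.0]]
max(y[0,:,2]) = 94.0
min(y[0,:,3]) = -29.0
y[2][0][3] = -97.0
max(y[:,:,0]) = 87.0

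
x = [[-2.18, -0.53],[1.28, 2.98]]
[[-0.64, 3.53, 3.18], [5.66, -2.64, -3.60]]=x@ [[-0.19, -1.57, -1.3],[1.98, -0.21, -0.65]]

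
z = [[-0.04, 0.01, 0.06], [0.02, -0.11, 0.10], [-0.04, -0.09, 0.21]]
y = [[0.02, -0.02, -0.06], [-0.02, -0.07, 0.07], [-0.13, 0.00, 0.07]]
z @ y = [[-0.01, 0.00, 0.01], [-0.01, 0.01, -0.0], [-0.03, 0.01, 0.01]]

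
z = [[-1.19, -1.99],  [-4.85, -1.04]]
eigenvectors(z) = [[-0.55, 0.53], [-0.84, -0.85]]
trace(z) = -2.23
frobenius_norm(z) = 5.48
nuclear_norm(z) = 6.84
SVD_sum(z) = [[-1.67, -0.55], [-4.68, -1.55]] + [[0.48, -1.44], [-0.17, 0.51]]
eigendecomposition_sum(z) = [[-2.16, -1.35], [-3.30, -2.06]] + [[0.97,-0.64], [-1.55,1.02]]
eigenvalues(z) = [-4.22, 1.99]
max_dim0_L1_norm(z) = 6.04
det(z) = -8.41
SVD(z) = [[-0.34, -0.94], [-0.94, 0.34]] @ diag([5.234141050150897, 1.607503488993181]) @ [[0.95, 0.31],  [-0.31, 0.95]]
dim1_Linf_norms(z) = [1.99, 4.85]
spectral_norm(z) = 5.23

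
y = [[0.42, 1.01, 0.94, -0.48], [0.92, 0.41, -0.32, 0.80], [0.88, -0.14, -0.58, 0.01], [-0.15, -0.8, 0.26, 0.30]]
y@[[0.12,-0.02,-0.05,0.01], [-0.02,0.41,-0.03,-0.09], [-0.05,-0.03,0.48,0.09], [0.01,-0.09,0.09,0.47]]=[[-0.02,0.42,0.36,-0.23], [0.13,0.09,-0.14,0.32], [0.14,-0.06,-0.32,-0.03], [-0.01,-0.36,0.18,0.23]]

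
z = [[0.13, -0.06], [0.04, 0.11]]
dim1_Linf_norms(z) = [0.13, 0.11]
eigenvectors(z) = [[(0.77+0j),  (0.77-0j)], [0.13-0.62j,  0.13+0.62j]]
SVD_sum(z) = [[0.12, -0.08], [-0.02, 0.02]] + [[0.01, 0.02],[0.06, 0.09]]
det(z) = 0.02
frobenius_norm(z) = 0.18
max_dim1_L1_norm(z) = 0.19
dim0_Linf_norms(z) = [0.13, 0.11]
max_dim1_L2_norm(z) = 0.14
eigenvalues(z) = [(0.12+0.05j), (0.12-0.05j)]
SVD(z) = [[-0.98, 0.19], [0.19, 0.98]] @ diag([0.14414213562373096, 0.11585786437626906]) @ [[-0.83,0.56], [0.56,0.83]]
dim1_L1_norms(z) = [0.19, 0.15]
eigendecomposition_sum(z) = [[0.06+0.01j, -0.03+0.08j], [(0.02-0.05j), (0.06+0.04j)]] + [[0.06-0.01j,-0.03-0.08j], [(0.02+0.05j),(0.05-0.04j)]]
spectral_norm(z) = 0.14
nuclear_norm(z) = 0.26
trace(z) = 0.24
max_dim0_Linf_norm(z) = 0.13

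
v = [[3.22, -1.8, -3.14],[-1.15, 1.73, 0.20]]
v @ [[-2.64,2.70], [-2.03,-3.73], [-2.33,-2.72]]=[[2.47, 23.95],[-0.94, -10.10]]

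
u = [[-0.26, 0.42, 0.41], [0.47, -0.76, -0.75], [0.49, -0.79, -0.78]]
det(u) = -0.000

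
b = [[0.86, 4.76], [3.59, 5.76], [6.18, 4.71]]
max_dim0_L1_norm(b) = 15.23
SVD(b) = [[-0.39, -0.74], [-0.61, -0.24], [-0.69, 0.63]] @ diag([10.971283772132466, 3.077390516548529]) @ [[-0.62,-0.79],[0.79,-0.62]]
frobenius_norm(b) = 11.39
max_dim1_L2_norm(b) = 7.77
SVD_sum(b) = [[2.64, 3.36],[4.17, 5.3],[4.65, 5.91]] + [[-1.78, 1.4], [-0.58, 0.46], [1.53, -1.2]]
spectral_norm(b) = 10.97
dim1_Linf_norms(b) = [4.76, 5.76, 6.18]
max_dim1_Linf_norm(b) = 6.18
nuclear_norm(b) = 14.05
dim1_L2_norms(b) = [4.84, 6.79, 7.77]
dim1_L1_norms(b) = [5.62, 9.35, 10.89]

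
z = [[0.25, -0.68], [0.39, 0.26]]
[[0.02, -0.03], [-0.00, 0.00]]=z@ [[0.01, -0.02],[-0.02, 0.04]]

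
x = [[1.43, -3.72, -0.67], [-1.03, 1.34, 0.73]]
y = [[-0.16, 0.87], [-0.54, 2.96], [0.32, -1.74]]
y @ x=[[-1.12, 1.76, 0.74], [-3.82, 5.98, 2.52], [2.25, -3.52, -1.48]]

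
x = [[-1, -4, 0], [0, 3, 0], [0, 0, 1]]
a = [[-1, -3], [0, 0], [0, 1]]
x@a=[[1, 3], [0, 0], [0, 1]]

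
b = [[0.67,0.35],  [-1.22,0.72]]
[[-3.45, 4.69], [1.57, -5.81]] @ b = [[-8.03, 2.17],  [8.14, -3.63]]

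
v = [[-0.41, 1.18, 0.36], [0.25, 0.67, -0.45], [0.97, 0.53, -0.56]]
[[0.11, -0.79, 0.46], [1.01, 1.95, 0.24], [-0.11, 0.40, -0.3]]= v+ [[0.52, -1.97, 0.10], [0.76, 1.28, 0.69], [-1.08, -0.13, 0.26]]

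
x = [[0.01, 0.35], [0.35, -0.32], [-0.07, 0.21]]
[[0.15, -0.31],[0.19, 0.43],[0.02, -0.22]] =x @ [[0.91, 0.41],[0.41, -0.91]]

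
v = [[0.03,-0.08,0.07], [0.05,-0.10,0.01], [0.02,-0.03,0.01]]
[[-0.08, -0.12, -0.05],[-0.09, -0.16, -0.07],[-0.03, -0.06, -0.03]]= v @[[-0.01,-1.29,-0.77], [0.87,0.99,0.32], [-0.17,-0.10,-0.01]]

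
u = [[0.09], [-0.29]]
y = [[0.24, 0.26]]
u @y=[[0.02, 0.02], [-0.07, -0.08]]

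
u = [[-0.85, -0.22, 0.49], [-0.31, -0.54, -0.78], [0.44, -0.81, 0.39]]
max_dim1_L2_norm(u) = 1.01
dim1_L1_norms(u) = [1.56, 1.63, 1.64]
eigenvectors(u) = [[(-0.28+0j), 0.69+0.00j, (0.69-0j)], [0.48+0.00j, (0.15+0.6j), 0.15-0.60j], [(-0.83+0j), -0.14+0.35j, (-0.14-0.35j)]]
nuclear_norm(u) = 3.00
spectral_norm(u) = 1.01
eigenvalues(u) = [(1+0j), (-1+0.05j), (-1-0.05j)]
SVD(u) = [[-0.91, 0.39, 0.13], [-0.08, -0.47, 0.88], [0.4, 0.79, 0.46]] @ diag([1.0065212959362004, 1.0006910100554323, 0.9972123059916326]) @ [[0.97, -0.08, -0.22], [0.16, -0.47, 0.87], [-0.18, -0.88, -0.44]]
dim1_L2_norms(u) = [1.01, 1.0, 1.0]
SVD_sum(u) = [[-0.89, 0.07, 0.21], [-0.08, 0.01, 0.02], [0.39, -0.03, -0.09]] + [[0.06, -0.18, 0.34], [-0.08, 0.22, -0.41], [0.13, -0.37, 0.69]] + [[-0.02, -0.11, -0.06],[-0.15, -0.77, -0.39],[-0.08, -0.4, -0.20]]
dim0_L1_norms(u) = [1.6, 1.57, 1.66]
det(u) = 1.00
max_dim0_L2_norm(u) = 1.01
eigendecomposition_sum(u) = [[(0.08+0j), -0.13+0.00j, (0.23+0j)], [-0.13-0.00j, 0.23+0.00j, -0.40-0.00j], [(0.23+0j), -0.40+0.00j, (0.7+0j)]] + [[(-0.46-0.01j), -0.04+0.43j, (0.13+0.25j)], [-0.09-0.41j, (-0.38+0.05j), -0.19+0.17j], [0.10-0.23j, -0.21-0.11j, (-0.15+0.01j)]] + [[-0.46+0.01j, -0.04-0.43j, (0.13-0.25j)], [-0.09+0.41j, -0.38-0.05j, -0.19-0.17j], [0.10+0.23j, -0.21+0.11j, (-0.15-0.01j)]]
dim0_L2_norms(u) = [1.01, 1.0, 1.0]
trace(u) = -1.00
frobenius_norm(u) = 1.73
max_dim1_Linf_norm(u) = 0.85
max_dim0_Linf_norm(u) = 0.85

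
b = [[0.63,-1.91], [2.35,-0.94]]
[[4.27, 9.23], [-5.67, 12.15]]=b @ [[-3.81,3.73],[-3.49,-3.60]]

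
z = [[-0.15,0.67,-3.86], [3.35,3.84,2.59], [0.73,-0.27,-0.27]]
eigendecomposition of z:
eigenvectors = [[(0.17+0j), (0.75+0j), 0.75-0.00j], [(0.98+0j), (-0.55-0.02j), (-0.55+0.02j)], [-0.03+0.00j, (-0.04-0.37j), (-0.04+0.37j)]]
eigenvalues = [(4.35+0j), (-0.46+1.88j), (-0.46-1.88j)]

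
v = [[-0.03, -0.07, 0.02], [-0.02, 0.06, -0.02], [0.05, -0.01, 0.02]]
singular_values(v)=[0.1, 0.06, 0.01]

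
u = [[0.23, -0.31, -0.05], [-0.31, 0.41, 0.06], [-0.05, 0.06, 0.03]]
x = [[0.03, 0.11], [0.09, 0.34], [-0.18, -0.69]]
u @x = [[-0.01, -0.05], [0.02, 0.06], [-0.00, -0.01]]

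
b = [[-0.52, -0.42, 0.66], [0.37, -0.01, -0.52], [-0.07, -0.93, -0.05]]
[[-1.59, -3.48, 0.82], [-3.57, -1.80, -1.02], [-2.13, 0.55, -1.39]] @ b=[[-0.52, -0.06, 0.72], [1.26, 2.47, -1.37], [1.41, 2.18, -1.62]]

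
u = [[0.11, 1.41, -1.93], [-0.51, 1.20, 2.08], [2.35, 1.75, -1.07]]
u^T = [[0.11, -0.51, 2.35], [1.41, 1.20, 1.75], [-1.93, 2.08, -1.07]]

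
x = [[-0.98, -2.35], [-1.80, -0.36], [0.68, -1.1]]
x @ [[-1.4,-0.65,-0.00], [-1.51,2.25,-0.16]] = [[4.92, -4.65, 0.38], [3.06, 0.36, 0.06], [0.71, -2.92, 0.18]]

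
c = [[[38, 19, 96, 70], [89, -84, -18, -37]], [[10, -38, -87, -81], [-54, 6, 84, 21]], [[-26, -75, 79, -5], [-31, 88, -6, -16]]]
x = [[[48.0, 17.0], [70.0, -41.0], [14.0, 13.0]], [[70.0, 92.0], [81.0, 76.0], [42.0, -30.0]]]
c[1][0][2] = -87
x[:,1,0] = [70.0, 81.0]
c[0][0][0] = 38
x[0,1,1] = -41.0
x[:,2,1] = [13.0, -30.0]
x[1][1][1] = 76.0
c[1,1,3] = 21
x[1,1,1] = 76.0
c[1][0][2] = -87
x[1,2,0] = 42.0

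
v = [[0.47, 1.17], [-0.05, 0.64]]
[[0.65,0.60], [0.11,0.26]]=v @ [[0.8,0.23], [0.23,0.42]]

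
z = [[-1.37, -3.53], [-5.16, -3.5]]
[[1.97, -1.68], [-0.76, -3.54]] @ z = [[5.97, -1.07], [19.31, 15.07]]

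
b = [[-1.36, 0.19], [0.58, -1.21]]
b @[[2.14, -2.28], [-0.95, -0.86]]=[[-3.09, 2.94], [2.39, -0.28]]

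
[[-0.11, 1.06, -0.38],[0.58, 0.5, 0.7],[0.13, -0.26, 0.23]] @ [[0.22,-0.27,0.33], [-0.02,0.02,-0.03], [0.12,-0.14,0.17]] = [[-0.09, 0.10, -0.13], [0.20, -0.24, 0.30], [0.06, -0.07, 0.09]]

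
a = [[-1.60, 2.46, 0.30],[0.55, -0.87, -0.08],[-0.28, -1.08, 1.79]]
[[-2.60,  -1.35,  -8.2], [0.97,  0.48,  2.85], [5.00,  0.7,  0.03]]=a @ [[-1.19, -0.50, 1.66], [-2.00, -0.85, -2.13], [1.40, -0.2, -1.01]]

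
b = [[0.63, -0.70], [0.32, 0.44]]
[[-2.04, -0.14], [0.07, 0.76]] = b@[[-1.69, 0.94], [1.39, 1.05]]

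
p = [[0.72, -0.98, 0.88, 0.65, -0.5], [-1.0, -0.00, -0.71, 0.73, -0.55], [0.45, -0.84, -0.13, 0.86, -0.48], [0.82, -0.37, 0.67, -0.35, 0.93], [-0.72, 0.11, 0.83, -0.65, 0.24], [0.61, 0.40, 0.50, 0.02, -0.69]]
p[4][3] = -0.654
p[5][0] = 0.607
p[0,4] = -0.496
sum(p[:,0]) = 0.88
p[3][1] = -0.374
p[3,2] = 0.672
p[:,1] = [-0.985, -0.004, -0.839, -0.374, 0.11, 0.398]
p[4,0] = -0.715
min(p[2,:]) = -0.839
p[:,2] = [0.88, -0.714, -0.128, 0.672, 0.83, 0.496]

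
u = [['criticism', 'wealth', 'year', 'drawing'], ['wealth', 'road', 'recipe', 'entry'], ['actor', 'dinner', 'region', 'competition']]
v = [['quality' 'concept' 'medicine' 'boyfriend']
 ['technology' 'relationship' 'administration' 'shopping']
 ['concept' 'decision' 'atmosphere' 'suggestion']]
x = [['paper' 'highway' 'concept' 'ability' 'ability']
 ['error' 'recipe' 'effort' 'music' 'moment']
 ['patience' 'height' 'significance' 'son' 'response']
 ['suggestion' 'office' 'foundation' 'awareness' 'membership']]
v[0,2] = 'medicine'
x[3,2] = 'foundation'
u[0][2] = 'year'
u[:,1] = ['wealth', 'road', 'dinner']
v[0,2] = 'medicine'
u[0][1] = 'wealth'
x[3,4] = 'membership'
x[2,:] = ['patience', 'height', 'significance', 'son', 'response']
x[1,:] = ['error', 'recipe', 'effort', 'music', 'moment']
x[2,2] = 'significance'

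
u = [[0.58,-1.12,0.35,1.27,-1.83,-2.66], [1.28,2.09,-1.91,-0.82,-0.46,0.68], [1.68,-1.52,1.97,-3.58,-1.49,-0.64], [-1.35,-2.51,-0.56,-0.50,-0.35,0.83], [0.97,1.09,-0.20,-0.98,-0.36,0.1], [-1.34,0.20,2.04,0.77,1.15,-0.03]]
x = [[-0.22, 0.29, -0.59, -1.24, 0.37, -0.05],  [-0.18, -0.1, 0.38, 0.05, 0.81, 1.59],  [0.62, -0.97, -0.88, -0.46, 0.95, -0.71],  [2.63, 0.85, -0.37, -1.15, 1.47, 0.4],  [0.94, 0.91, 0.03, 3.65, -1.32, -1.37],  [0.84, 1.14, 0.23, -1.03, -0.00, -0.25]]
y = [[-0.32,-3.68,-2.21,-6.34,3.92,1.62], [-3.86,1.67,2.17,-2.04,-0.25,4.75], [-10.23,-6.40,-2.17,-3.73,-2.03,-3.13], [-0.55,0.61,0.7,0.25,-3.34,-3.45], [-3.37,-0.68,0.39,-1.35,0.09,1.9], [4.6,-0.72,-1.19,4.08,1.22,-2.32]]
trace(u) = 3.75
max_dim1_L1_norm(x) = 8.22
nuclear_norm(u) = 16.81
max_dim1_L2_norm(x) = 4.32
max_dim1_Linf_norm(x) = 3.65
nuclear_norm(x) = 12.83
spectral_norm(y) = 15.15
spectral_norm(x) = 4.81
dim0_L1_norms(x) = [5.43, 4.26, 2.48, 7.58, 4.92, 4.37]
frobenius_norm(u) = 8.36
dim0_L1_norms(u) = [7.2, 8.53, 7.03, 7.92, 5.64, 4.94]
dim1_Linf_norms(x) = [1.24, 1.59, 0.97, 2.63, 3.65, 1.14]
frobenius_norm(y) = 19.81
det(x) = -6.26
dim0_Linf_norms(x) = [2.63, 1.14, 0.88, 3.65, 1.47, 1.59]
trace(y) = -2.80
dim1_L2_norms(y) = [8.76, 7.01, 13.35, 4.93, 4.17, 6.83]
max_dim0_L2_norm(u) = 4.11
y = u @ x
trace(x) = -3.92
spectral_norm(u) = 5.17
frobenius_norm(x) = 6.52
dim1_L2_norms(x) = [1.47, 1.84, 1.93, 3.38, 4.32, 1.78]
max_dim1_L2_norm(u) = 4.95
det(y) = 11.72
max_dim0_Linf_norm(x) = 3.65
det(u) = -0.94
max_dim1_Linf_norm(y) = 10.23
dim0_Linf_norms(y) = [10.23, 6.4, 2.21, 6.34, 3.92, 4.75]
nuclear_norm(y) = 36.23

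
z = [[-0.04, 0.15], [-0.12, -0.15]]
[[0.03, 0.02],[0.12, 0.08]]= z @ [[-0.94, -0.61], [-0.08, -0.05]]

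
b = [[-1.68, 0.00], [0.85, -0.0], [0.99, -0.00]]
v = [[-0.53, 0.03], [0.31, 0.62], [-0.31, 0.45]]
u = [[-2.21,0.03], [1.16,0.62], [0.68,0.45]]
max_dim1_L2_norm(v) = 0.69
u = b + v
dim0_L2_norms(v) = [0.69, 0.77]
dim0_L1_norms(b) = [3.52, 0.0]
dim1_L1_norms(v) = [0.56, 0.93, 0.76]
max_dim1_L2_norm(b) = 1.68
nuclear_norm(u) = 3.28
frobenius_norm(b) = 2.13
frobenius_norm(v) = 1.03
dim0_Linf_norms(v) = [0.53, 0.62]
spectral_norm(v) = 0.77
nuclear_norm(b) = 2.13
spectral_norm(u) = 2.62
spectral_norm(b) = 2.13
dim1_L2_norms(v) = [0.53, 0.69, 0.55]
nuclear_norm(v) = 1.45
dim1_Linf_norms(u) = [2.21, 1.16, 0.68]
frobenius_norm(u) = 2.70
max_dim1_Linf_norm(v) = 0.62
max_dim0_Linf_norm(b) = 1.68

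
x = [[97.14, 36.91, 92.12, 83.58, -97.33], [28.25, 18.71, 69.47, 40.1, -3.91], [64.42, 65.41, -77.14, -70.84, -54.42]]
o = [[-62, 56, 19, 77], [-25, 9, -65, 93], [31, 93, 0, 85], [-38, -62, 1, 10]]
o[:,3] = [77, 93, 85, 10]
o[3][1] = -62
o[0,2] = 19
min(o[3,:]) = -62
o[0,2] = 19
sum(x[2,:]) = -72.57000000000002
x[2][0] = 64.42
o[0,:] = [-62, 56, 19, 77]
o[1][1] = 9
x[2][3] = -70.84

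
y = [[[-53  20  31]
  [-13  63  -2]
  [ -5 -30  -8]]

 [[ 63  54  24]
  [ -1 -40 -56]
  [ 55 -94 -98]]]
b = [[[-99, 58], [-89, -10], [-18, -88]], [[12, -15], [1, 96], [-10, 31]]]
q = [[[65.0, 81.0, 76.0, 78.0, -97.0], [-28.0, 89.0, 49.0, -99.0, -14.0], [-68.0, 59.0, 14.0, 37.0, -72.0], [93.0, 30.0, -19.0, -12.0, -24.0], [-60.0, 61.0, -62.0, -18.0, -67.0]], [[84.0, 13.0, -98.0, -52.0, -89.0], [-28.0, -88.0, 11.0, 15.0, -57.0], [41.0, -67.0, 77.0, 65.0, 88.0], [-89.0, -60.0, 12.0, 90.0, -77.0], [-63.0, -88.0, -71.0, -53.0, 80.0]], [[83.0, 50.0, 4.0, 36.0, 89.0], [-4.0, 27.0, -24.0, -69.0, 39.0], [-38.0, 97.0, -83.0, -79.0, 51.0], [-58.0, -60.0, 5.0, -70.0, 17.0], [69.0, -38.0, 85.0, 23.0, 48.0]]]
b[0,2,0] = -18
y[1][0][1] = 54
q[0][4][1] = 61.0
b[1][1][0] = 1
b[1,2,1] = 31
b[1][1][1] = 96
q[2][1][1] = 27.0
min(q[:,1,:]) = -99.0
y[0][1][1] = 63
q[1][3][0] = -89.0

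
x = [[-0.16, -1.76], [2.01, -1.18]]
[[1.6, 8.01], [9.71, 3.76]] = x@[[4.08, -0.76], [-1.28, -4.48]]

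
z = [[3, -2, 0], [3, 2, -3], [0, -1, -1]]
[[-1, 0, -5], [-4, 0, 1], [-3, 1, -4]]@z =[[-3, 7, 5], [-12, 7, -1], [-6, 12, 1]]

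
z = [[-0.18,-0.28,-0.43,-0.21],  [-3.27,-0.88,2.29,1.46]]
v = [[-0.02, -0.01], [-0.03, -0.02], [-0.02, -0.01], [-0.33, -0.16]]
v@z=[[0.04, 0.01, -0.01, -0.01], [0.07, 0.03, -0.03, -0.02], [0.04, 0.01, -0.01, -0.01], [0.58, 0.23, -0.22, -0.16]]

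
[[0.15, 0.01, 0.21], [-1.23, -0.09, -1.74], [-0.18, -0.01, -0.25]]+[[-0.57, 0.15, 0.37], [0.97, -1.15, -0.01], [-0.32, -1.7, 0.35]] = [[-0.42, 0.16, 0.58],[-0.26, -1.24, -1.75],[-0.5, -1.71, 0.10]]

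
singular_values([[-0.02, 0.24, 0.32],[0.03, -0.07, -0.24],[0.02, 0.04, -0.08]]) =[0.47, 0.11, 0.0]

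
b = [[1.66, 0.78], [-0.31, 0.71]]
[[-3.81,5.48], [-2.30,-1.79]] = b@[[-0.64, 3.72], [-3.52, -0.89]]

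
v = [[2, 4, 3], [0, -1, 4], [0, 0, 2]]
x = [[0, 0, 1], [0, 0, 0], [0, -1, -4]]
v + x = [[2, 4, 4], [0, -1, 4], [0, -1, -2]]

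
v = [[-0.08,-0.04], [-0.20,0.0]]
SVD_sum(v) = [[-0.08, -0.01],[-0.20, -0.01]] + [[0.0, -0.03], [-0.00, 0.01]]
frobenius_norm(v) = 0.22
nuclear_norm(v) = 0.25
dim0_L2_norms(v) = [0.22, 0.04]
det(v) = -0.01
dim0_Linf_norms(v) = [0.2, 0.04]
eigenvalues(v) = [-0.14, 0.06]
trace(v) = -0.08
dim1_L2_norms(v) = [0.09, 0.2]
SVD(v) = [[-0.38,-0.92],[-0.92,0.38]] @ diag([0.21593382550672677, 0.03704838730674359]) @ [[1.00, 0.07], [-0.07, 1.0]]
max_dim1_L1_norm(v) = 0.2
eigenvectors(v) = [[-0.57, 0.28], [-0.82, -0.96]]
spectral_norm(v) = 0.22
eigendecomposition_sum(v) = [[-0.1, -0.03], [-0.14, -0.04]] + [[0.02, -0.01], [-0.06, 0.04]]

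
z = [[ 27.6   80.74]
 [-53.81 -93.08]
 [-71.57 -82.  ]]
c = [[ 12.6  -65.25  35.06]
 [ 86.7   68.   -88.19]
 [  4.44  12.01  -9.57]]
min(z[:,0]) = -71.57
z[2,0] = -71.57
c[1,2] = -88.19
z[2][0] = -71.57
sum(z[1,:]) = -146.89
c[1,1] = 68.0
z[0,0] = 27.6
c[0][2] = 35.06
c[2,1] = 12.01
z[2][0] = -71.57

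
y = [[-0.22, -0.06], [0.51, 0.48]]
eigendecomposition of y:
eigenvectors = [[-0.79,0.09], [0.62,-1.0]]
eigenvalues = [-0.17, 0.43]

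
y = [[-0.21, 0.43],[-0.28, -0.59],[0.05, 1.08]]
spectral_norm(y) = 1.31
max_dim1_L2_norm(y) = 1.08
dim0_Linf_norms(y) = [0.28, 1.08]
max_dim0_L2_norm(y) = 1.3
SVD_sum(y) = [[0.03, 0.41], [-0.05, -0.61], [0.09, 1.08]] + [[-0.24,0.02], [-0.23,0.02], [-0.04,0.0]]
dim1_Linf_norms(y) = [0.43, 0.59, 1.08]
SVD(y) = [[0.31, 0.72], [-0.47, 0.68], [0.83, 0.11]] @ diag([1.3076251575067264, 0.3384027887821093]) @ [[0.08, 1.00],[-1.0, 0.08]]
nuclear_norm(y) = 1.65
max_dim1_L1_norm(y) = 1.13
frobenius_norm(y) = 1.35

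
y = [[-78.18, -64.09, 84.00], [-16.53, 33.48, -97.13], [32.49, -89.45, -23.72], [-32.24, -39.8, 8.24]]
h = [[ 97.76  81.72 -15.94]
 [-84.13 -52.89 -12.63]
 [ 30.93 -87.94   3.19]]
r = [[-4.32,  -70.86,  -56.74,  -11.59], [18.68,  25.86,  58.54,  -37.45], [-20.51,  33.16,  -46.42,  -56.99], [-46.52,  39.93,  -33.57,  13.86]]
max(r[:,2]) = 58.54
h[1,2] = -12.63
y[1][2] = -97.13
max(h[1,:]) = -12.63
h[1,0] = -84.13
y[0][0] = -78.18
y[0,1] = -64.09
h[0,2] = -15.94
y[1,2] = -97.13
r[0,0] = -4.32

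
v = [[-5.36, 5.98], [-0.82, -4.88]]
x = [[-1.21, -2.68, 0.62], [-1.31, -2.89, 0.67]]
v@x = [[-1.35, -2.92, 0.68],[7.38, 16.3, -3.78]]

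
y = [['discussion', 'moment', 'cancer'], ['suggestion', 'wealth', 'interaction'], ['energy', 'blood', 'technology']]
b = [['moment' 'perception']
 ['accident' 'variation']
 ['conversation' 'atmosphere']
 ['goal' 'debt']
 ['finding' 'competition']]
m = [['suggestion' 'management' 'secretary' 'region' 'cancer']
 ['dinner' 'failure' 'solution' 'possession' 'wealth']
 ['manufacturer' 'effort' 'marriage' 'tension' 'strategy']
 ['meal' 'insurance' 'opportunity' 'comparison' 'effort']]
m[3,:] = ['meal', 'insurance', 'opportunity', 'comparison', 'effort']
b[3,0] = 'goal'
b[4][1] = 'competition'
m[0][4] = 'cancer'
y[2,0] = 'energy'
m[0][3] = 'region'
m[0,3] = 'region'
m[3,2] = 'opportunity'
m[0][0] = 'suggestion'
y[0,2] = 'cancer'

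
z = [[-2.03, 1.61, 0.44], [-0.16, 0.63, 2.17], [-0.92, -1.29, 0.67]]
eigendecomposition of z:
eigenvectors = [[(0.96+0j), 0.33-0.13j, (0.33+0.13j)], [-0.14+0.00j, (0.7+0j), (0.7-0j)], [(0.25+0j), (0.05+0.62j), 0.05-0.62j]]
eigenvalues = [(-2.15+0j), (0.71+1.95j), (0.71-1.95j)]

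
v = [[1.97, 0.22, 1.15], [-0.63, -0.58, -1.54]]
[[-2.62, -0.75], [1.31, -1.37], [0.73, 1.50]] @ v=[[-4.69, -0.14, -1.86], [3.44, 1.08, 3.62], [0.49, -0.71, -1.47]]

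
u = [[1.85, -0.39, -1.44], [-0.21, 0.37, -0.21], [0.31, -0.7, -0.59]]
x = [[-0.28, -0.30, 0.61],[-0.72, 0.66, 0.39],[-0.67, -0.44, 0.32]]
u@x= [[0.73, -0.18, 0.52],[-0.07, 0.40, -0.05],[0.81, -0.3, -0.27]]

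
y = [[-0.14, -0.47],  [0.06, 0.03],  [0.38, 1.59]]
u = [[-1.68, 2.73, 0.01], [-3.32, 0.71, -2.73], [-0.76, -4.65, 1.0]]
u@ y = [[0.4, 0.89], [-0.53, -2.76], [0.21, 1.81]]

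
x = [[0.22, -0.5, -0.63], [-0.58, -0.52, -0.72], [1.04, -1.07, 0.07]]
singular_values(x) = [1.59, 1.2, 0.29]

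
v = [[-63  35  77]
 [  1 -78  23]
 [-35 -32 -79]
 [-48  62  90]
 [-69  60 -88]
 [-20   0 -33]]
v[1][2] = 23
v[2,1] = -32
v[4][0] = -69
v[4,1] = 60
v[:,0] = [-63, 1, -35, -48, -69, -20]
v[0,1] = 35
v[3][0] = -48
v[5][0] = -20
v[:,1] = [35, -78, -32, 62, 60, 0]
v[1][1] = -78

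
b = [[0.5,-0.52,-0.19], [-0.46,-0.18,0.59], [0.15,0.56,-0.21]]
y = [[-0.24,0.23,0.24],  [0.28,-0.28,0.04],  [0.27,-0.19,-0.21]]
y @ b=[[-0.19, 0.22, 0.13], [0.27, -0.07, -0.23], [0.19, -0.22, -0.12]]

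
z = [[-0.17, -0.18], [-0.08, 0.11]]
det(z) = -0.03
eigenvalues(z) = [-0.21, 0.15]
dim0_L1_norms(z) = [0.25, 0.29]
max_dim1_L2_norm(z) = 0.25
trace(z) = -0.06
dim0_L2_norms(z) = [0.19, 0.21]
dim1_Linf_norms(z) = [0.18, 0.11]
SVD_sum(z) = [[-0.16, -0.19], [0.02, 0.03]] + [[-0.01, 0.01], [-0.10, 0.08]]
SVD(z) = [[-0.99,0.14], [0.14,0.99]] @ diag([0.249359250693881, 0.13274021279697498]) @ [[0.63, 0.78], [-0.78, 0.63]]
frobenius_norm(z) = 0.28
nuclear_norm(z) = 0.38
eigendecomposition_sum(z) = [[-0.19, -0.10], [-0.05, -0.03]] + [[0.02, -0.08], [-0.03, 0.14]]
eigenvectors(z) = [[-0.97, 0.49], [-0.24, -0.87]]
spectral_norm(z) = 0.25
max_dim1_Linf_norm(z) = 0.18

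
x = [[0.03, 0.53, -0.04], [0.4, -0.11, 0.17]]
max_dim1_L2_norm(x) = 0.53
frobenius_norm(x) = 0.70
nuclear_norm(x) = 0.97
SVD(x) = [[-0.90, 0.44],[0.44, 0.9]] @ diag([0.5562454515528142, 0.4183192532346628]) @ [[0.27, -0.94, 0.20], [0.89, 0.32, 0.32]]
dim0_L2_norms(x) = [0.4, 0.54, 0.17]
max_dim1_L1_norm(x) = 0.68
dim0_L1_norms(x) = [0.43, 0.64, 0.21]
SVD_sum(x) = [[-0.13, 0.47, -0.10], [0.07, -0.23, 0.05]] + [[0.16, 0.06, 0.06], [0.33, 0.12, 0.12]]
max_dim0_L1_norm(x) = 0.64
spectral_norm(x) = 0.56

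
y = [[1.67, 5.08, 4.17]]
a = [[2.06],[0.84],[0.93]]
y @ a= [[11.59]]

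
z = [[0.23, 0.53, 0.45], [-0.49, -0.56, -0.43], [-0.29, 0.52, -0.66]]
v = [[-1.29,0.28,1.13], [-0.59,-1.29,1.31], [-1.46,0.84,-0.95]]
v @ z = [[-0.76,  -0.25,  -1.45], [0.12,  1.09,  -0.58], [-0.47,  -1.74,  -0.39]]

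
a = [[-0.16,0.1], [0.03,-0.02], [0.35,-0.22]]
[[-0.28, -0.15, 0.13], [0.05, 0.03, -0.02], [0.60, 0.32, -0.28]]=a@ [[2.26, 1.32, -1.84], [0.85, 0.64, -1.64]]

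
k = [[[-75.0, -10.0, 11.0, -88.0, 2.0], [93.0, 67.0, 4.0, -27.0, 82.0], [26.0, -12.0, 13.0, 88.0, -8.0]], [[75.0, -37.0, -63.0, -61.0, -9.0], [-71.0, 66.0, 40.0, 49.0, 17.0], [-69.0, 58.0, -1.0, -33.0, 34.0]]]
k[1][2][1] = 58.0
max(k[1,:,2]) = 40.0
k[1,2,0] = -69.0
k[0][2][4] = -8.0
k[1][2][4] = 34.0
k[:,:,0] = [[-75.0, 93.0, 26.0], [75.0, -71.0, -69.0]]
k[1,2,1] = 58.0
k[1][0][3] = -61.0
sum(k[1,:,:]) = -5.0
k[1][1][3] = 49.0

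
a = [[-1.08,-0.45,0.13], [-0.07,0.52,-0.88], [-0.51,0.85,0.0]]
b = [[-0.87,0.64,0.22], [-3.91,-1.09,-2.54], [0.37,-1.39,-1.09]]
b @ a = [[0.78, 0.91, -0.68], [5.59, -0.97, 0.45], [0.25, -1.82, 1.27]]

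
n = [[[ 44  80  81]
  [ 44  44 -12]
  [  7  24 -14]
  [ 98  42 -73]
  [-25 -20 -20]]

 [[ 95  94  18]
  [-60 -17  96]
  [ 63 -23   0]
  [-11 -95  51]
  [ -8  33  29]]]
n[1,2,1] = -23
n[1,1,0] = -60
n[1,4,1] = 33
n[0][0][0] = 44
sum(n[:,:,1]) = 162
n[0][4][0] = -25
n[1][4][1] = 33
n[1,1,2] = 96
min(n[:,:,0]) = -60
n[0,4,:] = [-25, -20, -20]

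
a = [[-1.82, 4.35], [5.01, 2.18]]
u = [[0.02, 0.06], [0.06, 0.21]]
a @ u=[[0.22, 0.8], [0.23, 0.76]]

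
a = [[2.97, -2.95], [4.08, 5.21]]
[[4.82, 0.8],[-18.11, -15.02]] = a @ [[-1.03, -1.46], [-2.67, -1.74]]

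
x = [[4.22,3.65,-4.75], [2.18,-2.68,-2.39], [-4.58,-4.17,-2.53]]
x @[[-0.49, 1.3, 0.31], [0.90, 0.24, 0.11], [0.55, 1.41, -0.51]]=[[-1.40,  -0.34,  4.13], [-4.79,  -1.18,  1.6], [-2.9,  -10.52,  -0.59]]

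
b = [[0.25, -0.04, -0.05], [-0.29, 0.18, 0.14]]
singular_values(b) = [0.44, 0.09]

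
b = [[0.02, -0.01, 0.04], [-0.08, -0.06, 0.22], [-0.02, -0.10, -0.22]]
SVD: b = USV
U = [[0.11, -0.01, 0.99], [0.70, 0.71, -0.07], [-0.70, 0.7, 0.09]]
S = [0.32, 0.13, 0.03]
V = [[-0.13,0.09,0.99],[-0.53,-0.85,0.01],[0.84,-0.53,0.15]]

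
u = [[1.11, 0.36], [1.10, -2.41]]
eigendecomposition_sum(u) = [[1.18,0.12], [0.36,0.04]] + [[-0.07, 0.24], [0.74, -2.45]]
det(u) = -3.07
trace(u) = -1.30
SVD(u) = [[0.06,1.0], [1.00,-0.06]] @ diag([2.6533175778304963, 1.1574566217252842]) @ [[0.44, -0.90],[0.9, 0.44]]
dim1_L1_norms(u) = [1.47, 3.51]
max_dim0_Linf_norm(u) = 2.41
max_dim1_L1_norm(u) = 3.51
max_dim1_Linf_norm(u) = 2.41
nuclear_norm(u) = 3.81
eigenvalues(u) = [1.22, -2.52]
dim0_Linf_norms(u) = [1.11, 2.41]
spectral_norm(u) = 2.65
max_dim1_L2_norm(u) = 2.65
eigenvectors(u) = [[0.96, -0.10],[0.29, 1.00]]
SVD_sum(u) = [[0.07, -0.15],[1.16, -2.38]] + [[1.04, 0.51], [-0.06, -0.03]]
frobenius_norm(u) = 2.89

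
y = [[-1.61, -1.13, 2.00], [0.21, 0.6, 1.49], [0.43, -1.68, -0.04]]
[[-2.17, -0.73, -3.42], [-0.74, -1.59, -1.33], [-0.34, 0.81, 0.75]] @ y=[[1.87, 7.76, -5.29], [0.29, 2.12, -3.80], [1.04, -0.39, 0.50]]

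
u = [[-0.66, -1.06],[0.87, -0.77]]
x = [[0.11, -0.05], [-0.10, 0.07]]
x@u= [[-0.12,-0.08], [0.13,0.05]]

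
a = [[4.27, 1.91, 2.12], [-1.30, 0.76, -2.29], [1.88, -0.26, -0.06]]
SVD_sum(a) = [[4.30,1.23,2.42], [-1.69,-0.49,-0.95], [1.27,0.36,0.71]] + [[0.15,0.42,-0.47], [0.42,1.20,-1.36], [0.07,0.19,-0.22]] + [[-0.17, 0.26, 0.17], [-0.03, 0.04, 0.03], [0.55, -0.82, -0.55]]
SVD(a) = [[-0.90,-0.32,-0.3], [0.35,-0.93,-0.05], [-0.26,-0.15,0.95]] @ diag([5.664618465730631, 2.000515785342037, 1.1843708162146147]) @ [[-0.85, -0.24, -0.48], [-0.23, -0.64, 0.73], [0.48, -0.72, -0.49]]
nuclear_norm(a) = 8.85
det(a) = -13.42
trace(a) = 4.97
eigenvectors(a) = [[-0.71, -0.42, -0.45], [0.59, 0.82, 0.51], [-0.38, -0.39, 0.73]]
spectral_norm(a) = 5.66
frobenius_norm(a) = 6.12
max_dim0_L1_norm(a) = 7.45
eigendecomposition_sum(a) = [[6.35, 3.84, 1.20], [-5.21, -3.15, -0.98], [3.41, 2.06, 0.64]] + [[-1.92, -2.14, 0.32], [3.74, 4.15, -0.61], [-1.78, -1.98, 0.29]] + [[-0.15, 0.21, 0.61], [0.18, -0.24, -0.69], [0.25, -0.34, -0.99]]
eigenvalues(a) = [3.84, 2.52, -1.39]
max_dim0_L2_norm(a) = 4.84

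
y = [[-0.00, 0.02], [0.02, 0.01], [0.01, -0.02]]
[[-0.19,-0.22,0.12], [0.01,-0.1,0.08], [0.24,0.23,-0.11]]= y @ [[5.02, 0.68, 0.77], [-9.5, -11.05, 6.02]]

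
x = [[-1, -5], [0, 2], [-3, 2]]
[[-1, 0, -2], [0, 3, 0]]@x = [[7, 1], [0, 6]]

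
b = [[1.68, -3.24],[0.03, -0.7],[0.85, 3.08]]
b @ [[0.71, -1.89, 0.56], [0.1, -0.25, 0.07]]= [[0.87, -2.37, 0.71], [-0.05, 0.12, -0.03], [0.91, -2.38, 0.69]]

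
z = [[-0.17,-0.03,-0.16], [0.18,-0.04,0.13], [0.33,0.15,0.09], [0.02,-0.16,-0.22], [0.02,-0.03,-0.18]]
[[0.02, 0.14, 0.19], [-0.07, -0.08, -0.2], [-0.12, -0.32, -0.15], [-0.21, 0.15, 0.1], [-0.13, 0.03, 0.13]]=z @[[-0.71, -0.56, -0.42], [0.40, -0.82, 0.41], [0.58, -0.12, -0.81]]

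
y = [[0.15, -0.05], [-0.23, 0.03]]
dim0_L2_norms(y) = [0.27, 0.06]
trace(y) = 0.18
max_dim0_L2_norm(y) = 0.27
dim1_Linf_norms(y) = [0.15, 0.23]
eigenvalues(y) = [0.21, -0.03]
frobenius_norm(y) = 0.28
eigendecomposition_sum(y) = [[0.16,  -0.04],[-0.2,  0.05]] + [[-0.01, -0.01], [-0.03, -0.02]]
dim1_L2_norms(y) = [0.16, 0.23]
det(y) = -0.01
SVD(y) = [[-0.56, 0.83],[0.83, 0.56]] @ diag([0.27959468273085675, 0.025036241503699624]) @ [[-0.98, 0.19], [-0.19, -0.98]]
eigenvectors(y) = [[0.62, 0.26],[-0.78, 0.96]]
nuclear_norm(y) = 0.30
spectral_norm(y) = 0.28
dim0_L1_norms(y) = [0.38, 0.08]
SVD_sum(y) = [[0.15, -0.03], [-0.23, 0.04]] + [[-0.0,-0.02], [-0.0,-0.01]]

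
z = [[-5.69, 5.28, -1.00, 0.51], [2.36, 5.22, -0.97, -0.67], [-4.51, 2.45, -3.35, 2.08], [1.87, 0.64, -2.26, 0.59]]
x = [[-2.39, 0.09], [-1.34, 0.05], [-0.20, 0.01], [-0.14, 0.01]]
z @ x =[[6.65, -0.25], [-12.35, 0.46], [7.87, -0.30], [-4.96, 0.18]]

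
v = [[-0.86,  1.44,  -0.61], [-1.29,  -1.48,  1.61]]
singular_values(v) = [2.72, 1.49]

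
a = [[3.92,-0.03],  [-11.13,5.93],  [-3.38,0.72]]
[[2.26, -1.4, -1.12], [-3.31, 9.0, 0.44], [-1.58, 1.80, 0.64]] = a @ [[0.58, -0.35, -0.29], [0.53, 0.86, -0.47]]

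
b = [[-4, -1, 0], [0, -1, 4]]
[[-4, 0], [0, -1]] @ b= [[16, 4, 0], [0, 1, -4]]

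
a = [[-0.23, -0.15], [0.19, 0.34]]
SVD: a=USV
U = [[-0.56,  0.83], [0.83,  0.56]]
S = [0.46, 0.11]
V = [[0.62, 0.79], [-0.79, 0.62]]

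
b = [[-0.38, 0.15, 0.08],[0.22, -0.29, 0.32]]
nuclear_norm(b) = 0.87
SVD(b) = [[-0.60,  0.8], [0.8,  0.6]] @ diag([0.5569292707294552, 0.31309708942236625]) @ [[0.72,-0.58,0.38], [-0.56,-0.17,0.81]]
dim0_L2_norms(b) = [0.44, 0.33, 0.33]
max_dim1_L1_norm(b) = 0.83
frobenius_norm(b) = 0.64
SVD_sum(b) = [[-0.24,  0.19,  -0.12], [0.32,  -0.26,  0.17]] + [[-0.14, -0.04, 0.20], [-0.1, -0.03, 0.15]]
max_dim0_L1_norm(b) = 0.6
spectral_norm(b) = 0.56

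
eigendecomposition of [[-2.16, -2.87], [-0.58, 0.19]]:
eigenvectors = [[-0.98, 0.7], [-0.19, -0.71]]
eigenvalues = [-2.73, 0.76]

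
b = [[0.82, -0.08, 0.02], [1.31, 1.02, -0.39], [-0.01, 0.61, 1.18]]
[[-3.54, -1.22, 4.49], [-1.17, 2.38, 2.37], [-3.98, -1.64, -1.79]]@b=[[-4.55, 1.78, 5.70], [2.13, 3.97, 1.84], [-5.39, -2.45, -1.55]]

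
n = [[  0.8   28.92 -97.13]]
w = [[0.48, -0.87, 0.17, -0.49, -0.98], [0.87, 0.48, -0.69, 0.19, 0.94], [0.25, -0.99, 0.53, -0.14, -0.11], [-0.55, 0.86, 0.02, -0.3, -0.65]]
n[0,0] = 0.8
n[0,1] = 28.92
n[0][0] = 0.8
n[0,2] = -97.13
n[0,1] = 28.92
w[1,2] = -0.694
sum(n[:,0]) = 0.8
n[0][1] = 28.92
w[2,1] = -0.986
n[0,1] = 28.92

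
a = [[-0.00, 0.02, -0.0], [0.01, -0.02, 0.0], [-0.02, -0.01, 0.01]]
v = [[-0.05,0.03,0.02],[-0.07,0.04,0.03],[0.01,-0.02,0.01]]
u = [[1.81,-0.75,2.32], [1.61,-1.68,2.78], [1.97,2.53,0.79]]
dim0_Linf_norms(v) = [0.07, 0.04, 0.03]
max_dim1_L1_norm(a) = 0.04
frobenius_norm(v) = 0.11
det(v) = -0.00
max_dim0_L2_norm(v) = 0.09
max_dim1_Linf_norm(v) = 0.07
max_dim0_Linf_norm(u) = 2.78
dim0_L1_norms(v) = [0.13, 0.09, 0.06]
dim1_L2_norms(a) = [0.02, 0.02, 0.02]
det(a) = -0.00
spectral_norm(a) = 0.03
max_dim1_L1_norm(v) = 0.14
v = u @ a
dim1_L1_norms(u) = [4.88, 6.07, 5.29]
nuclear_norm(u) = 8.08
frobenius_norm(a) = 0.04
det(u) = -1.16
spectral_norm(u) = 4.78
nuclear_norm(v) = 0.13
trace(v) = -0.00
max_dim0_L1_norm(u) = 5.89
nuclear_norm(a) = 0.06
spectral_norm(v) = 0.11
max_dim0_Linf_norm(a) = 0.02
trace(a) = -0.01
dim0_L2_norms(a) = [0.02, 0.03, 0.01]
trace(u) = 0.92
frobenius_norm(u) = 5.77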